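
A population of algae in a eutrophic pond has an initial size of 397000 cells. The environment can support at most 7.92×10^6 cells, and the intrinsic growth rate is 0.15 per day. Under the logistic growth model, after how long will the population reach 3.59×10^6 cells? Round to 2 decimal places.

18.36 days

A = (K − N₀)/N₀ = (7.92×10^6 − 397000)/397000 = 18.95.
Solve 7.92×10^6/(1 + 18.95·e^(−0.15t)) = 3.59×10^6: 1 + 18.95·e^(−0.15t) = 2.2061, so e^(−0.15t) = 0.0636492.
−0.15·t = ln(0.0636492) = -2.7544, so t = 2.7544/0.15 = 18.362.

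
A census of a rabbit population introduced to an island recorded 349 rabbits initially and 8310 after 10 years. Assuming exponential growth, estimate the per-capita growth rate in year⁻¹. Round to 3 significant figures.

0.317 per year

From N(t) = N₀·e^(rt): e^(r·10) = 8310/349 = 23.811.
r·10 = ln(23.811) = 3.1701, so r = 3.1701/10 = 0.31701.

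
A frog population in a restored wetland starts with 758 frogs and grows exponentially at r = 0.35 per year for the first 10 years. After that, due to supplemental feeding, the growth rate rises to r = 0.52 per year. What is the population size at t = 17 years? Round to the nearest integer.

Phase 1: N(10) = 758·e^(0.35×10) = 758·e^3.5 = 25101.5.
Phase 2 runs for 17 − 10 = 7 years at r = 0.52.
N(17) = 25101.5·e^(0.52×7) = 25101.5·e^3.64 = 956163.

956163 frogs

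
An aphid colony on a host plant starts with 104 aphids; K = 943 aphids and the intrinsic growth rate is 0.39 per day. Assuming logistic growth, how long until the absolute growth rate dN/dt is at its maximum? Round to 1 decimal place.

Logistic growth is fastest at N = K/2 = 471.5.
A = (K − N₀)/N₀ = 8.0673. Set K/(1 + A·e^(−rt)) = K/2 → A·e^(−rt) = 1.
e^(−0.39t) = 1/8.0673 = 0.123957, so t = ln(8.0673)/0.39 = 2.0878/0.39 = 5.3534.

5.4 days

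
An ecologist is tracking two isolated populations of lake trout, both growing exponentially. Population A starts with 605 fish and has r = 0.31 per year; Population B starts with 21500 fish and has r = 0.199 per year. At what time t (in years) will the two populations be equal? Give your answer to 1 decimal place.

32.2 years

Set 605·e^(0.31t) = 21500·e^(0.199t).
e^((0.31 − 0.199)t) = 21500/605 → e^(0.111·t) = 35.537.
0.111·t = ln(35.537) = 3.5706, so t = 3.5706/0.111 = 32.167.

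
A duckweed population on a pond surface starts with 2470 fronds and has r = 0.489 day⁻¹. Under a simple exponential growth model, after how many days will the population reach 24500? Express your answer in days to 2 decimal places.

Set N₀·e^(rt) = 24500: e^(0.489·t) = 24500/2470 = 9.919.
0.489·t = ln(9.919) = 2.2945, so t = 2.2945/0.489 = 4.6921.

4.69 days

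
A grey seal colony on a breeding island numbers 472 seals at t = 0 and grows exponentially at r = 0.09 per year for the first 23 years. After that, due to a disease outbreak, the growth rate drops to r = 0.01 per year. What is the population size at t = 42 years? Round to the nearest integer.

4523 seals

Phase 1: N(23) = 472·e^(0.09×23) = 472·e^2.07 = 3740.52.
Phase 2 runs for 42 − 23 = 19 years at r = 0.01.
N(42) = 3740.52·e^(0.01×19) = 3740.52·e^0.19 = 4523.22.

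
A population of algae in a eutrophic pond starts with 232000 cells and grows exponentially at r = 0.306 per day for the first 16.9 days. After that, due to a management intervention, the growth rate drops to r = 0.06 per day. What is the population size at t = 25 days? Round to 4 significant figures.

Phase 1: N(16.9) = 232000·e^(0.306×16.9) = 232000·e^5.171 = 4.086942×10^7.
Phase 2 runs for 25 − 16.9 = 8.1 days at r = 0.06.
N(25) = 4.086942×10^7·e^(0.06×8.1) = 4.086942×10^7·e^0.486 = 6.64455×10^7.

66450000 cells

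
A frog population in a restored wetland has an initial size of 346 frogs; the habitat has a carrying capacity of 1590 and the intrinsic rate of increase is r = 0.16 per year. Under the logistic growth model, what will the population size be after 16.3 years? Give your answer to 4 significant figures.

A = (K − N₀)/N₀ = (1590 − 346)/346 = 3.5954.
N(t) = K/(1 + A·e^(−rt)) = 1590/(1 + 3.5954×e^(−0.16×16.3)).
e^(−2.608) = 0.073682; denominator = 1 + 3.5954×0.073682 = 1.2649.
N = 1590/1.2649 = 1257.

1257 frogs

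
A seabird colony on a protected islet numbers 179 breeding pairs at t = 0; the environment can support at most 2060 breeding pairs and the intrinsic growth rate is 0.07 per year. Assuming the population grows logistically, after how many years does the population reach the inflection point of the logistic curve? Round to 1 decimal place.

33.6 years

Logistic growth is fastest at N = K/2 = 1030.
A = (K − N₀)/N₀ = 10.508. Set K/(1 + A·e^(−rt)) = K/2 → A·e^(−rt) = 1.
e^(−0.07t) = 1/10.508 = 0.0951621, so t = ln(10.508)/0.07 = 2.3522/0.07 = 33.602.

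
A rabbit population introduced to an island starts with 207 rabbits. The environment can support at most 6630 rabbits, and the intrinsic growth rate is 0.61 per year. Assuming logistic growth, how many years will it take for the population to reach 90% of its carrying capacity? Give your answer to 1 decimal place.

9.2 years

A = (K − N₀)/N₀ = (6630 − 207)/207 = 31.029.
Solve 6630/(1 + 31.029·e^(−0.61t)) = 5967: 1 + 31.029·e^(−0.61t) = 1.1111, so e^(−0.61t) = 0.00358088.
−0.61·t = ln(0.00358088) = -5.6321, so t = 5.6321/0.61 = 9.233.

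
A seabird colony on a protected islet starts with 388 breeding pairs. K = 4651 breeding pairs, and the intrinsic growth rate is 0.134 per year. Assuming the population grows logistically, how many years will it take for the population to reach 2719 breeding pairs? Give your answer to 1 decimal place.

20.4 years

A = (K − N₀)/N₀ = (4651 − 388)/388 = 10.987.
Solve 4651/(1 + 10.987·e^(−0.134t)) = 2719: 1 + 10.987·e^(−0.134t) = 1.7106, so e^(−0.134t) = 0.0646717.
−0.134·t = ln(0.0646717) = -2.7384, so t = 2.7384/0.134 = 20.436.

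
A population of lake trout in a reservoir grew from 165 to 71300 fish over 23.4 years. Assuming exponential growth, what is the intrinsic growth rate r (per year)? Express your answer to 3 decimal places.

0.259 per year

From N(t) = N₀·e^(rt): e^(r·23.4) = 71300/165 = 432.12.
r·23.4 = ln(432.12) = 6.0687, so r = 6.0687/23.4 = 0.25935.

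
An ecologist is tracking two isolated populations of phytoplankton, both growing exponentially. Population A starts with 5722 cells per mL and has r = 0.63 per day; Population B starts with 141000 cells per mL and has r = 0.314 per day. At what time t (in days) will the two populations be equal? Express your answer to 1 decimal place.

10.1 days

Set 5722·e^(0.63t) = 141000·e^(0.314t).
e^((0.63 − 0.314)t) = 141000/5722 → e^(0.316·t) = 24.642.
0.316·t = ln(24.642) = 3.2044, so t = 3.2044/0.316 = 10.141.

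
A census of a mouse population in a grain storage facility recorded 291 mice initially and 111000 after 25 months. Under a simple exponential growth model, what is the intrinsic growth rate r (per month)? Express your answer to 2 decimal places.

0.24 per month

From N(t) = N₀·e^(rt): e^(r·25) = 111000/291 = 381.44.
r·25 = ln(381.44) = 5.944, so r = 5.944/25 = 0.23776.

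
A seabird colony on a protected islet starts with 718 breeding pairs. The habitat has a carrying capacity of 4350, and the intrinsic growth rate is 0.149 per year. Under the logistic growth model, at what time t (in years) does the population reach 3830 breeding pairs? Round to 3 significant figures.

A = (K − N₀)/N₀ = (4350 − 718)/718 = 5.0585.
Solve 4350/(1 + 5.0585·e^(−0.149t)) = 3830: 1 + 5.0585·e^(−0.149t) = 1.1358, so e^(−0.149t) = 0.02684.
−0.149·t = ln(0.02684) = -3.6179, so t = 3.6179/0.149 = 24.281.

24.3 years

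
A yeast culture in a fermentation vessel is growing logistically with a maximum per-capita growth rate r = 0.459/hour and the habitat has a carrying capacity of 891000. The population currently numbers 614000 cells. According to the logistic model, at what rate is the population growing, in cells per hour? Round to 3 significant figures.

87600 cells per hour

dN/dt = rN(1 − N/K) = 0.459 × 614000 × (1 − 614000/891000).
1 − 614000/891000 = 0.31089; dN/dt = 0.459 × 614000 × 0.31089 = 87616.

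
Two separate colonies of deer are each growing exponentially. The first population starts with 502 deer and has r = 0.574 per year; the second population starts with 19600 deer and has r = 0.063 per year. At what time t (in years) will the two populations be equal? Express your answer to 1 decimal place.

Set 502·e^(0.574t) = 19600·e^(0.063t).
e^((0.574 − 0.063)t) = 19600/502 → e^(0.511·t) = 39.044.
0.511·t = ln(39.044) = 3.6647, so t = 3.6647/0.511 = 7.1716.

7.2 years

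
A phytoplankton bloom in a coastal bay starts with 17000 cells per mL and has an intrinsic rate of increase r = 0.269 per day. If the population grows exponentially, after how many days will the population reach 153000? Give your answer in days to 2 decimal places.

8.17 days

Set N₀·e^(rt) = 153000: e^(0.269·t) = 153000/17000 = 9.
0.269·t = ln(9) = 2.1972, so t = 2.1972/0.269 = 8.1681.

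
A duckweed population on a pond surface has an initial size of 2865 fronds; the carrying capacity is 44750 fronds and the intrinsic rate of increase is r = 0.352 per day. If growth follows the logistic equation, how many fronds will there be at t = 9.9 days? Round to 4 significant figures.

30900 fronds

A = (K − N₀)/N₀ = (44750 − 2865)/2865 = 14.62.
N(t) = K/(1 + A·e^(−rt)) = 44750/(1 + 14.62×e^(−0.352×9.9)).
e^(−3.485) = 0.03066; denominator = 1 + 14.62×0.03066 = 1.4482.
N = 44750/1.4482 = 30899.7.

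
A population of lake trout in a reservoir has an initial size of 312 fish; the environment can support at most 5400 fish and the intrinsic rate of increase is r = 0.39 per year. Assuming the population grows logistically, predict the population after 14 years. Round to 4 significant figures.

A = (K − N₀)/N₀ = (5400 − 312)/312 = 16.308.
N(t) = K/(1 + A·e^(−rt)) = 5400/(1 + 16.308×e^(−0.39×14)).
e^(−5.46) = 0.0042536; denominator = 1 + 16.308×0.0042536 = 1.0694.
N = 5400/1.0694 = 5049.72.

5050 fish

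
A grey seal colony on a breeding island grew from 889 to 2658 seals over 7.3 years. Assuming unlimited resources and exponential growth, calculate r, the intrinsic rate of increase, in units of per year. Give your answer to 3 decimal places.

0.150 per year

From N(t) = N₀·e^(rt): e^(r·7.3) = 2658/889 = 2.9899.
r·7.3 = ln(2.9899) = 1.0952, so r = 1.0952/7.3 = 0.15003.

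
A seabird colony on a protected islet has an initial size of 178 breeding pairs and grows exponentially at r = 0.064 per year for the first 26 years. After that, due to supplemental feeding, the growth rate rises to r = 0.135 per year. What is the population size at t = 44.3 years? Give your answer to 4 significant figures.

Phase 1: N(26) = 178·e^(0.064×26) = 178·e^1.664 = 939.909.
Phase 2 runs for 44.3 − 26 = 18.3 years at r = 0.135.
N(44.3) = 939.909·e^(0.135×18.3) = 939.909·e^2.47 = 11117.6.

11120 breeding pairs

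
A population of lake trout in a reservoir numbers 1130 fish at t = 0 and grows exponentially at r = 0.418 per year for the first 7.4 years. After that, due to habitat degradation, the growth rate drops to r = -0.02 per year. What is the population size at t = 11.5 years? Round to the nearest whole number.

22952 fish

Phase 1: N(7.4) = 1130·e^(0.418×7.4) = 1130·e^3.093 = 24913.7.
Phase 2 runs for 11.5 − 7.4 = 4.1 years at r = -0.02.
N(11.5) = 24913.7·e^(-0.02×4.1) = 24913.7·e^-0.082 = 22952.3.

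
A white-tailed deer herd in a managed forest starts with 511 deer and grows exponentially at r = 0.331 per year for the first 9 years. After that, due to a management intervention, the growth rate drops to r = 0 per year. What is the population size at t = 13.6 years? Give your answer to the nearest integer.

Phase 1: N(9) = 511·e^(0.331×9) = 511·e^2.979 = 10050.4.
Phase 2 runs for 13.6 − 9 = 4.6 years at r = 0.
N(13.6) = 10050.4·e^(0×4.6) = 10050.4·e^0 = 10050.4.

10050 deer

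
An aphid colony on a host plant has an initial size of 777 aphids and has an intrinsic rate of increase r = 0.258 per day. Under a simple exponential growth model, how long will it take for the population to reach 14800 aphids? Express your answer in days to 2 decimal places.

Set N₀·e^(rt) = 14800: e^(0.258·t) = 14800/777 = 19.048.
0.258·t = ln(19.048) = 2.9469, so t = 2.9469/0.258 = 11.422.

11.42 days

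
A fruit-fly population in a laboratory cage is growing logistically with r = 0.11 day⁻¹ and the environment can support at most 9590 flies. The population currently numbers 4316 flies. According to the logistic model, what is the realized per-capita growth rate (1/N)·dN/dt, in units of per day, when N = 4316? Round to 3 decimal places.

(1/N)·dN/dt = r(1 − N/K) = 0.11 × (1 − 4316/9590).
= 0.11 × 0.54995 = 0.060494.

0.060 per day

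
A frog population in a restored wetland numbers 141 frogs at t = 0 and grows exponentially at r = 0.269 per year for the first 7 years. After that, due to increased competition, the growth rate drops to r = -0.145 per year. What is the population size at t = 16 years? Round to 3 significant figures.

251 frogs

Phase 1: N(7) = 141·e^(0.269×7) = 141·e^1.883 = 926.82.
Phase 2 runs for 16 − 7 = 9 years at r = -0.145.
N(16) = 926.82·e^(-0.145×9) = 926.82·e^-1.305 = 251.328.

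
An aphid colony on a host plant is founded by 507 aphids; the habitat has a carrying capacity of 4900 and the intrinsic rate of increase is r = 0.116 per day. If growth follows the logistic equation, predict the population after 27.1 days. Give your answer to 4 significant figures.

A = (K − N₀)/N₀ = (4900 − 507)/507 = 8.6647.
N(t) = K/(1 + A·e^(−rt)) = 4900/(1 + 8.6647×e^(−0.116×27.1)).
e^(−3.144) = 0.043127; denominator = 1 + 8.6647×0.043127 = 1.3737.
N = 4900/1.3737 = 3567.05.

3567 aphids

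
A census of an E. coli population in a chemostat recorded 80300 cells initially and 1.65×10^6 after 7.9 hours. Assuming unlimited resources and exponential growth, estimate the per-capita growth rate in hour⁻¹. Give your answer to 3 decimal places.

From N(t) = N₀·e^(rt): e^(r·7.9) = 1.65×10^6/80300 = 20.548.
r·7.9 = ln(20.548) = 3.0228, so r = 3.0228/7.9 = 0.38263.

0.383 per hour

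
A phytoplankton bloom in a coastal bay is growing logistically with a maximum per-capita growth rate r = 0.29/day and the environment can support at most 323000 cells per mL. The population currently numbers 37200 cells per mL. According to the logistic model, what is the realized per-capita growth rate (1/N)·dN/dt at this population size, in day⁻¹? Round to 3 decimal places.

0.257 per day

(1/N)·dN/dt = r(1 − N/K) = 0.29 × (1 − 37200/323000).
= 0.29 × 0.88483 = 0.2566.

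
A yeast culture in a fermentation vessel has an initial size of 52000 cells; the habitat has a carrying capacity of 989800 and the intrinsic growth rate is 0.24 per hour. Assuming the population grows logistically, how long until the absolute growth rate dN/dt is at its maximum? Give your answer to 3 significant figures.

Logistic growth is fastest at N = K/2 = 494900.
A = (K − N₀)/N₀ = 18.035. Set K/(1 + A·e^(−rt)) = K/2 → A·e^(−rt) = 1.
e^(−0.24t) = 1/18.035 = 0.0554489, so t = ln(18.035)/0.24 = 2.8923/0.24 = 12.051.

12.1 hours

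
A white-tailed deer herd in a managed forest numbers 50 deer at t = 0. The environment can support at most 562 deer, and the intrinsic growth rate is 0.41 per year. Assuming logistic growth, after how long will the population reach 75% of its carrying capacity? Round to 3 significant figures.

8.35 years

A = (K − N₀)/N₀ = (562 − 50)/50 = 10.24.
Solve 562/(1 + 10.24·e^(−0.41t)) = 421.5: 1 + 10.24·e^(−0.41t) = 1.3333, so e^(−0.41t) = 0.0325521.
−0.41·t = ln(0.0325521) = -3.4249, so t = 3.4249/0.41 = 8.3534.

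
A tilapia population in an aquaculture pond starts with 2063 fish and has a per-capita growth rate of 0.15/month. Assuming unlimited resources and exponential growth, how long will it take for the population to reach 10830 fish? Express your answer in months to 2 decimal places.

Set N₀·e^(rt) = 10830: e^(0.15·t) = 10830/2063 = 5.2496.
0.15·t = ln(5.2496) = 1.6582, so t = 1.6582/0.15 = 11.054.

11.05 months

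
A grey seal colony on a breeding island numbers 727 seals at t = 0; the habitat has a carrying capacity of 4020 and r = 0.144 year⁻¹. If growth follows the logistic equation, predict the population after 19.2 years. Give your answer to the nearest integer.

3128 seals

A = (K − N₀)/N₀ = (4020 − 727)/727 = 4.5296.
N(t) = K/(1 + A·e^(−rt)) = 4020/(1 + 4.5296×e^(−0.144×19.2)).
e^(−2.765) = 0.062989; denominator = 1 + 4.5296×0.062989 = 1.2853.
N = 4020/1.2853 = 3127.65.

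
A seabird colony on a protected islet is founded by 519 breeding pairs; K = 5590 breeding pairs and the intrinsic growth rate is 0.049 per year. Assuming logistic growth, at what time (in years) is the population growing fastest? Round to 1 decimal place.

Logistic growth is fastest at N = K/2 = 2795.
A = (K − N₀)/N₀ = 9.7707. Set K/(1 + A·e^(−rt)) = K/2 → A·e^(−rt) = 1.
e^(−0.049t) = 1/9.7707 = 0.102347, so t = ln(9.7707)/0.049 = 2.2794/0.049 = 46.518.

46.5 years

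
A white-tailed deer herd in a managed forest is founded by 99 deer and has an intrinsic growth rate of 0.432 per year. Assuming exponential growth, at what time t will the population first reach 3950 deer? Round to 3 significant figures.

Set N₀·e^(rt) = 3950: e^(0.432·t) = 3950/99 = 39.899.
0.432·t = ln(39.899) = 3.6864, so t = 3.6864/0.432 = 8.5332.

8.53 years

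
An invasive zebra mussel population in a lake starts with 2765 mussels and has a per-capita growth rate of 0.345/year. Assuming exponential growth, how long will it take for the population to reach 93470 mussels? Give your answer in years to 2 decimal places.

Set N₀·e^(rt) = 93470: e^(0.345·t) = 93470/2765 = 33.805.
0.345·t = ln(33.805) = 3.5206, so t = 3.5206/0.345 = 10.205.

10.20 years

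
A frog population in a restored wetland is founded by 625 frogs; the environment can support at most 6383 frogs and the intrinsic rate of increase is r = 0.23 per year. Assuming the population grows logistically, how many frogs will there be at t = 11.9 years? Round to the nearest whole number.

A = (K − N₀)/N₀ = (6383 − 625)/625 = 9.2128.
N(t) = K/(1 + A·e^(−rt)) = 6383/(1 + 9.2128×e^(−0.23×11.9)).
e^(−2.737) = 0.064764; denominator = 1 + 9.2128×0.064764 = 1.5967.
N = 6383/1.5967 = 3997.72.

3998 frogs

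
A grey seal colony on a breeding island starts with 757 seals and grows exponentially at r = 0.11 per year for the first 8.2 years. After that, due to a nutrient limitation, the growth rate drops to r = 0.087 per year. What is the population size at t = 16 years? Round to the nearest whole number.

Phase 1: N(8.2) = 757·e^(0.11×8.2) = 757·e^0.902 = 1865.65.
Phase 2 runs for 16 − 8.2 = 7.8 years at r = 0.087.
N(16) = 1865.65·e^(0.087×7.8) = 1865.65·e^0.6786 = 3677.41.

3677 seals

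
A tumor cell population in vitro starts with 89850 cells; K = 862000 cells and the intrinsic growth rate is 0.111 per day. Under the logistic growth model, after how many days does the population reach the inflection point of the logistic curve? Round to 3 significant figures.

Logistic growth is fastest at N = K/2 = 431000.
A = (K − N₀)/N₀ = 8.5938. Set K/(1 + A·e^(−rt)) = K/2 → A·e^(−rt) = 1.
e^(−0.111t) = 1/8.5938 = 0.116363, so t = ln(8.5938)/0.111 = 2.151/0.111 = 19.379.

19.4 days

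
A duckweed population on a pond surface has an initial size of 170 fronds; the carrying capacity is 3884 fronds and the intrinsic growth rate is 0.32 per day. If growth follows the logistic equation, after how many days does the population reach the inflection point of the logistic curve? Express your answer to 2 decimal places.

9.64 days

Logistic growth is fastest at N = K/2 = 1942.
A = (K − N₀)/N₀ = 21.847. Set K/(1 + A·e^(−rt)) = K/2 → A·e^(−rt) = 1.
e^(−0.32t) = 1/21.847 = 0.0457728, so t = ln(21.847)/0.32 = 3.0841/0.32 = 9.6377.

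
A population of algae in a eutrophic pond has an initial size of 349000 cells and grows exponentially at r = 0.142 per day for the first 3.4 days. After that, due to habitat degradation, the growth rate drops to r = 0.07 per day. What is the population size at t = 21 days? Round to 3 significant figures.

1940000 cells

Phase 1: N(3.4) = 349000·e^(0.142×3.4) = 349000·e^0.4828 = 565591.
Phase 2 runs for 21 − 3.4 = 17.6 days at r = 0.07.
N(21) = 565591·e^(0.07×17.6) = 565591·e^1.232 = 1.938892×10^6.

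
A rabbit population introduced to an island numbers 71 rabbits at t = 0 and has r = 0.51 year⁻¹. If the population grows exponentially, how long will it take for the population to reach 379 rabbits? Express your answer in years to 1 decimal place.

Set N₀·e^(rt) = 379: e^(0.51·t) = 379/71 = 5.338.
0.51·t = ln(5.338) = 1.6749, so t = 1.6749/0.51 = 3.284.

3.3 years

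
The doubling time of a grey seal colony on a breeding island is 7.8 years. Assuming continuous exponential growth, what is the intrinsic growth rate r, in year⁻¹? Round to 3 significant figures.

r = ln(2)/t_d = 0.6931/7.8 = 0.088865.

0.0889 per year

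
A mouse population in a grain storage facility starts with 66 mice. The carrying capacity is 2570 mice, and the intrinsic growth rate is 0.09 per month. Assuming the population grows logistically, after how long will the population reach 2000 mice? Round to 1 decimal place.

54.3 months

A = (K − N₀)/N₀ = (2570 − 66)/66 = 37.939.
Solve 2570/(1 + 37.939·e^(−0.09t)) = 2000: 1 + 37.939·e^(−0.09t) = 1.285, so e^(−0.09t) = 0.00751198.
−0.09·t = ln(0.00751198) = -4.8913, so t = 4.8913/0.09 = 54.347.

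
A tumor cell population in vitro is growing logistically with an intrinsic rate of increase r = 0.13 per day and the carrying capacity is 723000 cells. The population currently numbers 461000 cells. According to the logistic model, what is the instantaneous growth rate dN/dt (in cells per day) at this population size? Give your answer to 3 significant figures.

21700 cells per day

dN/dt = rN(1 − N/K) = 0.13 × 461000 × (1 − 461000/723000).
1 − 461000/723000 = 0.36238; dN/dt = 0.13 × 461000 × 0.36238 = 21717.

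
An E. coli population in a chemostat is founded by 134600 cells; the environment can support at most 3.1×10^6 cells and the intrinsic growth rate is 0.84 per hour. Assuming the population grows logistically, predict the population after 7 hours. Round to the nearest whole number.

A = (K − N₀)/N₀ = (3.1×10^6 − 134600)/134600 = 22.031.
N(t) = K/(1 + A·e^(−rt)) = 3.1×10^6/(1 + 22.031×e^(−0.84×7)).
e^(−5.88) = 0.0027948; denominator = 1 + 22.031×0.0027948 = 1.0616.
N = 3.1×10^6/1.0616 = 2.920196×10^6.

2920196 cells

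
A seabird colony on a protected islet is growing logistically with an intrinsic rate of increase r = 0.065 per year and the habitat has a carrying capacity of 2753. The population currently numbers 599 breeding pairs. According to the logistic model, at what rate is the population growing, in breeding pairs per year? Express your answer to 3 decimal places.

30.463 breeding pairs per year

dN/dt = rN(1 − N/K) = 0.065 × 599 × (1 − 599/2753).
1 − 599/2753 = 0.78242; dN/dt = 0.065 × 599 × 0.78242 = 30.463.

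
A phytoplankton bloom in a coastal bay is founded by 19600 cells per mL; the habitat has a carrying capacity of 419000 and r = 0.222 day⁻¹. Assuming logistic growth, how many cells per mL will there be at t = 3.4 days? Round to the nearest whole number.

39605 cells per mL

A = (K − N₀)/N₀ = (419000 − 19600)/19600 = 20.378.
N(t) = K/(1 + A·e^(−rt)) = 419000/(1 + 20.378×e^(−0.222×3.4)).
e^(−0.7548) = 0.4701; denominator = 1 + 20.378×0.4701 = 10.58.
N = 419000/10.58 = 39604.6.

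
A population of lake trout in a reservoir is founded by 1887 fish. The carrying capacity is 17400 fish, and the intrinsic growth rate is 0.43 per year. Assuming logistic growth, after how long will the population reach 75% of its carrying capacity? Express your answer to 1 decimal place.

A = (K − N₀)/N₀ = (17400 − 1887)/1887 = 8.221.
Solve 17400/(1 + 8.221·e^(−0.43t)) = 13050: 1 + 8.221·e^(−0.43t) = 1.3333, so e^(−0.43t) = 0.0405466.
−0.43·t = ln(0.0405466) = -3.2053, so t = 3.2053/0.43 = 7.4542.

7.5 years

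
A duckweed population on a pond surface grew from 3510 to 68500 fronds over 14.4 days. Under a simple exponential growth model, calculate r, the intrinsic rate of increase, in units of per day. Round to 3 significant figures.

From N(t) = N₀·e^(rt): e^(r·14.4) = 68500/3510 = 19.516.
r·14.4 = ln(19.516) = 2.9712, so r = 2.9712/14.4 = 0.20633.

0.206 per day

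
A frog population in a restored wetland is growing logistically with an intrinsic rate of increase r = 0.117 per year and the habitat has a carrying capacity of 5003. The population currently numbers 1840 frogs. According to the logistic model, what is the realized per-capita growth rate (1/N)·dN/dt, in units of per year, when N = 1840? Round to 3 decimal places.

0.074 per year

(1/N)·dN/dt = r(1 − N/K) = 0.117 × (1 − 1840/5003).
= 0.117 × 0.63222 = 0.07397.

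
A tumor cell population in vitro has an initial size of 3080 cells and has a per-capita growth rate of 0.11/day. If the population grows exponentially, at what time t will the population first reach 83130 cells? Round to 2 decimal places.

29.96 days

Set N₀·e^(rt) = 83130: e^(0.11·t) = 83130/3080 = 26.99.
0.11·t = ln(26.99) = 3.2955, so t = 3.2955/0.11 = 29.959.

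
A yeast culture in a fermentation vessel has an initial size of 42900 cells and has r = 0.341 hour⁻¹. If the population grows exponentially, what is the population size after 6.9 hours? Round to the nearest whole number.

451137 cells

N(t) = N₀·e^(rt) = 42900 × e^(0.341×6.9) = 42900 × e^2.353.
e^2.353 ≈ 10.516, so N ≈ 42900 × 10.516 = 451137.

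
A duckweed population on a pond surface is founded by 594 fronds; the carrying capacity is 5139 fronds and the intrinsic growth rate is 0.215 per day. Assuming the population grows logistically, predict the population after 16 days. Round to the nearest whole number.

A = (K − N₀)/N₀ = (5139 − 594)/594 = 7.6515.
N(t) = K/(1 + A·e^(−rt)) = 5139/(1 + 7.6515×e^(−0.215×16)).
e^(−3.44) = 0.032065; denominator = 1 + 7.6515×0.032065 = 1.2453.
N = 5139/1.2453 = 4126.57.

4127 fronds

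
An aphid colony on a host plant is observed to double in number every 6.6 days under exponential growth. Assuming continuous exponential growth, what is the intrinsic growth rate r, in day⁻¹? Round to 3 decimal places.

0.105 per day

r = ln(2)/t_d = 0.6931/6.6 = 0.10502.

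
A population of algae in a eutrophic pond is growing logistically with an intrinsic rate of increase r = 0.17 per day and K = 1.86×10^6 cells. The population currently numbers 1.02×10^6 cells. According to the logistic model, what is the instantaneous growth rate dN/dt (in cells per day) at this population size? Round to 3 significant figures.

78300 cells per day

dN/dt = rN(1 − N/K) = 0.17 × 1.02×10^6 × (1 − 1.02×10^6/1.86×10^6).
1 − 1.02×10^6/1.86×10^6 = 0.45161; dN/dt = 0.17 × 1.02×10^6 × 0.45161 = 78310.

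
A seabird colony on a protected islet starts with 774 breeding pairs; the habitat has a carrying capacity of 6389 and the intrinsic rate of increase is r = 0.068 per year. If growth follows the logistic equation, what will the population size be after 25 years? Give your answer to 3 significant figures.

A = (K − N₀)/N₀ = (6389 − 774)/774 = 7.2545.
N(t) = K/(1 + A·e^(−rt)) = 6389/(1 + 7.2545×e^(−0.068×25)).
e^(−1.7) = 0.18268; denominator = 1 + 7.2545×0.18268 = 2.3253.
N = 6389/2.3253 = 2747.62.

2750 breeding pairs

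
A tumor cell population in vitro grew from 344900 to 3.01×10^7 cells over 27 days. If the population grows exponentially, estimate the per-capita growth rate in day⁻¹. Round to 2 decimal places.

0.17 per day

From N(t) = N₀·e^(rt): e^(r·27) = 3.01×10^7/344900 = 87.272.
r·27 = ln(87.272) = 4.469, so r = 4.469/27 = 0.16552.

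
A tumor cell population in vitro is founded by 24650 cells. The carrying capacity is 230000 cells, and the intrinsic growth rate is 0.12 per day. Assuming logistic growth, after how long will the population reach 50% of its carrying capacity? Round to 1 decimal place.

17.7 days

A = (K − N₀)/N₀ = (230000 − 24650)/24650 = 8.3306.
Solve 230000/(1 + 8.3306·e^(−0.12t)) = 115000: 1 + 8.3306·e^(−0.12t) = 2, so e^(−0.12t) = 0.120039.
−0.12·t = ln(0.120039) = -2.1199, so t = 2.1199/0.12 = 17.666.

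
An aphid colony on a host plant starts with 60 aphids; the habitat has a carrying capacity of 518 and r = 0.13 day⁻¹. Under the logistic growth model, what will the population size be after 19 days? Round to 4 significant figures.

314.8 aphids

A = (K − N₀)/N₀ = (518 − 60)/60 = 7.6333.
N(t) = K/(1 + A·e^(−rt)) = 518/(1 + 7.6333×e^(−0.13×19)).
e^(−2.47) = 0.084585; denominator = 1 + 7.6333×0.084585 = 1.6457.
N = 518/1.6457 = 314.766.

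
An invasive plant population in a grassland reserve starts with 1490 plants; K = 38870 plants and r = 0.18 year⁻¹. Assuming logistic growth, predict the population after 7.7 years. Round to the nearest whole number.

A = (K − N₀)/N₀ = (38870 − 1490)/1490 = 25.087.
N(t) = K/(1 + A·e^(−rt)) = 38870/(1 + 25.087×e^(−0.18×7.7)).
e^(−1.386) = 0.25007; denominator = 1 + 25.087×0.25007 = 7.2737.
N = 38870/7.2737 = 5343.94.

5344 plants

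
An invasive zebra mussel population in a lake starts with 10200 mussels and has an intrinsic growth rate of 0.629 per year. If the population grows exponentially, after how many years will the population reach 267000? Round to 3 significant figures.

Set N₀·e^(rt) = 267000: e^(0.629·t) = 267000/10200 = 26.176.
0.629·t = ln(26.176) = 3.2649, so t = 3.2649/0.629 = 5.1906.

5.19 years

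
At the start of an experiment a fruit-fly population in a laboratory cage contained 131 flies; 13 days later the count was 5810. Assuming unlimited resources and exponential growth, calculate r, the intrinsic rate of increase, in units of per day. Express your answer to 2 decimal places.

0.29 per day

From N(t) = N₀·e^(rt): e^(r·13) = 5810/131 = 44.351.
r·13 = ln(44.351) = 3.7921, so r = 3.7921/13 = 0.2917.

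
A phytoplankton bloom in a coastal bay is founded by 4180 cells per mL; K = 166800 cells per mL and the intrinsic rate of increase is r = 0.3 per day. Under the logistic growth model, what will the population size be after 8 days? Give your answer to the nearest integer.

36827 cells per mL

A = (K − N₀)/N₀ = (166800 − 4180)/4180 = 38.904.
N(t) = K/(1 + A·e^(−rt)) = 166800/(1 + 38.904×e^(−0.3×8)).
e^(−2.4) = 0.090718; denominator = 1 + 38.904×0.090718 = 4.5293.
N = 166800/4.5293 = 36826.7.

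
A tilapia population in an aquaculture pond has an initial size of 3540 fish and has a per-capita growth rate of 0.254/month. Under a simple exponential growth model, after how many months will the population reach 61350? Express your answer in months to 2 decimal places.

Set N₀·e^(rt) = 61350: e^(0.254·t) = 61350/3540 = 17.331.
0.254·t = ln(17.331) = 2.8525, so t = 2.8525/0.254 = 11.23.

11.23 months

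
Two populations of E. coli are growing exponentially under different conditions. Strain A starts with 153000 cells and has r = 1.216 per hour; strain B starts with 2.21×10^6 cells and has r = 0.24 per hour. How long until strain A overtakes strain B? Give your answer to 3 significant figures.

Set 153000·e^(1.216t) = 2.21×10^6·e^(0.24t).
e^((1.216 − 0.24)t) = 2.21×10^6/153000 → e^(0.976·t) = 14.444.
0.976·t = ln(14.444) = 2.6703, so t = 2.6703/0.976 = 2.736.

2.74 hours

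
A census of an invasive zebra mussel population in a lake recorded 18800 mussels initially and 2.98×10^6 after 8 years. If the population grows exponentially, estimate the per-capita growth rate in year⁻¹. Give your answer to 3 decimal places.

From N(t) = N₀·e^(rt): e^(r·8) = 2.98×10^6/18800 = 158.51.
r·8 = ln(158.51) = 5.0658, so r = 5.0658/8 = 0.63323.

0.633 per year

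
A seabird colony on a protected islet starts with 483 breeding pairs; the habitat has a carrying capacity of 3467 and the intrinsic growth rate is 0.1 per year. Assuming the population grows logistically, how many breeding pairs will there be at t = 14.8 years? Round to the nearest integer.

1441 breeding pairs

A = (K − N₀)/N₀ = (3467 − 483)/483 = 6.1781.
N(t) = K/(1 + A·e^(−rt)) = 3467/(1 + 6.1781×e^(−0.1×14.8)).
e^(−1.48) = 0.22764; denominator = 1 + 6.1781×0.22764 = 2.4064.
N = 3467/2.4064 = 1440.77.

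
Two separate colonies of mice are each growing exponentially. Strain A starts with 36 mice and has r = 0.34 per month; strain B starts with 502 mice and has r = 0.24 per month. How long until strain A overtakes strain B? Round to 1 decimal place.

26.4 months

Set 36·e^(0.34t) = 502·e^(0.24t).
e^((0.34 − 0.24)t) = 502/36 → e^(0.1·t) = 13.944.
0.1·t = ln(13.944) = 2.6351, so t = 2.6351/0.1 = 26.351.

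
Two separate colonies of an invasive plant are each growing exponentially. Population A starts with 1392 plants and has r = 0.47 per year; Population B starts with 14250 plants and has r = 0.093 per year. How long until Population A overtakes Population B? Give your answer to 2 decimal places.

Set 1392·e^(0.47t) = 14250·e^(0.093t).
e^((0.47 − 0.093)t) = 14250/1392 → e^(0.377·t) = 10.237.
0.377·t = ln(10.237) = 2.326, so t = 2.326/0.377 = 6.1698.

6.17 years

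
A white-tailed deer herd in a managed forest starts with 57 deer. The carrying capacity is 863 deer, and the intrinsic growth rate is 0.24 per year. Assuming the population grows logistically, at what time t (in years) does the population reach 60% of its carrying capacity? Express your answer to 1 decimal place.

12.7 years

A = (K − N₀)/N₀ = (863 − 57)/57 = 14.14.
Solve 863/(1 + 14.14·e^(−0.24t)) = 517.8: 1 + 14.14·e^(−0.24t) = 1.6667, so e^(−0.24t) = 0.0471464.
−0.24·t = ln(0.0471464) = -3.0545, so t = 3.0545/0.24 = 12.727.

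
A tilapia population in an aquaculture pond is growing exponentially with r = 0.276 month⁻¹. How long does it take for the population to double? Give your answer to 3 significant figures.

2.51 months

Doubling time t_d = ln(2)/r = 0.6931/0.276 = 2.5114.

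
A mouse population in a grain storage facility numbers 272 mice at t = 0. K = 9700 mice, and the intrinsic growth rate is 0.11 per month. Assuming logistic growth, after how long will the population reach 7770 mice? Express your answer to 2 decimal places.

44.89 months

A = (K − N₀)/N₀ = (9700 − 272)/272 = 34.662.
Solve 9700/(1 + 34.662·e^(−0.11t)) = 7770: 1 + 34.662·e^(−0.11t) = 1.2484, so e^(−0.11t) = 0.00716615.
−0.11·t = ln(0.00716615) = -4.9384, so t = 4.9384/0.11 = 44.894.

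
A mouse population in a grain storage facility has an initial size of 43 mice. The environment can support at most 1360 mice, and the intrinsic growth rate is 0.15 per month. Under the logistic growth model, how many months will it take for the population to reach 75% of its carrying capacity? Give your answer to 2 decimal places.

30.14 months

A = (K − N₀)/N₀ = (1360 − 43)/43 = 30.628.
Solve 1360/(1 + 30.628·e^(−0.15t)) = 1020: 1 + 30.628·e^(−0.15t) = 1.3333, so e^(−0.15t) = 0.0108833.
−0.15·t = ln(0.0108833) = -4.5205, so t = 4.5205/0.15 = 30.137.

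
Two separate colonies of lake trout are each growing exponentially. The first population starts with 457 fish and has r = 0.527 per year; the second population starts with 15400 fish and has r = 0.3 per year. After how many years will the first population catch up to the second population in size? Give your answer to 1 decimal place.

15.5 years

Set 457·e^(0.527t) = 15400·e^(0.3t).
e^((0.527 − 0.3)t) = 15400/457 → e^(0.227·t) = 33.698.
0.227·t = ln(33.698) = 3.5174, so t = 3.5174/0.227 = 15.495.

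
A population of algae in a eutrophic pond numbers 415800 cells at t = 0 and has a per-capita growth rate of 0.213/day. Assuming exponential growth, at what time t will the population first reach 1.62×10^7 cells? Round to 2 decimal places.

17.20 days

Set N₀·e^(rt) = 1.62×10^7: e^(0.213·t) = 1.62×10^7/415800 = 38.961.
0.213·t = ln(38.961) = 3.6626, so t = 3.6626/0.213 = 17.195.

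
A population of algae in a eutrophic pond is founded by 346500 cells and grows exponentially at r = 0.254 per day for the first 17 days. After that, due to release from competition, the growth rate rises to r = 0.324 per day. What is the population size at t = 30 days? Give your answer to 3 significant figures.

1750000000 cells

Phase 1: N(17) = 346500·e^(0.254×17) = 346500·e^4.318 = 2.600081×10^7.
Phase 2 runs for 30 − 17 = 13 days at r = 0.324.
N(30) = 2.600081×10^7·e^(0.324×13) = 2.600081×10^7·e^4.212 = 1.75483×10^9.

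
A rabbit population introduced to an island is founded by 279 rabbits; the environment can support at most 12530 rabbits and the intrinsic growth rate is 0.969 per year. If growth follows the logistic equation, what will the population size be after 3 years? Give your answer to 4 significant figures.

3686 rabbits

A = (K − N₀)/N₀ = (12530 − 279)/279 = 43.91.
N(t) = K/(1 + A·e^(−rt)) = 12530/(1 + 43.91×e^(−0.969×3)).
e^(−2.907) = 0.054639; denominator = 1 + 43.91×0.054639 = 3.3992.
N = 12530/3.3992 = 3686.12.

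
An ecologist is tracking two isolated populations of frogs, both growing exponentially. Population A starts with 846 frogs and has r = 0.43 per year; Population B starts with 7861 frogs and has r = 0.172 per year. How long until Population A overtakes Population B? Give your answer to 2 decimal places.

Set 846·e^(0.43t) = 7861·e^(0.172t).
e^((0.43 − 0.172)t) = 7861/846 → e^(0.258·t) = 9.292.
0.258·t = ln(9.292) = 2.2291, so t = 2.2291/0.258 = 8.6401.

8.64 years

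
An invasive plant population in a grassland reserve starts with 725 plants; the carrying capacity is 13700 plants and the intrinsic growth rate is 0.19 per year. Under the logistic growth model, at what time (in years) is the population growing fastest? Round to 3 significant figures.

15.2 years

Logistic growth is fastest at N = K/2 = 6850.
A = (K − N₀)/N₀ = 17.897. Set K/(1 + A·e^(−rt)) = K/2 → A·e^(−rt) = 1.
e^(−0.19t) = 1/17.897 = 0.0558767, so t = ln(17.897)/0.19 = 2.8846/0.19 = 15.182.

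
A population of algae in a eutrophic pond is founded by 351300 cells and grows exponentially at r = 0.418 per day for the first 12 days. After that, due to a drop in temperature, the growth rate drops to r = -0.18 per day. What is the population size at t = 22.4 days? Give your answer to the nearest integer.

Phase 1: N(12) = 351300·e^(0.418×12) = 351300·e^5.016 = 5.297845×10^7.
Phase 2 runs for 22.4 − 12 = 10.4 days at r = -0.18.
N(22.4) = 5.297845×10^7·e^(-0.18×10.4) = 5.297845×10^7·e^-1.872 = 8.148919×10^6.

8148919 cells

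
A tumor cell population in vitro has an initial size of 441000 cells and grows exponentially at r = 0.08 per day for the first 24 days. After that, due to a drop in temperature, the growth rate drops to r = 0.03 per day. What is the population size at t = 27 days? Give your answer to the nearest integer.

Phase 1: N(24) = 441000·e^(0.08×24) = 441000·e^1.92 = 3.008043×10^6.
Phase 2 runs for 27 − 24 = 3 days at r = 0.03.
N(27) = 3.008043×10^6·e^(0.03×3) = 3.008043×10^6·e^0.09 = 3.291323×10^6.

3291323 cells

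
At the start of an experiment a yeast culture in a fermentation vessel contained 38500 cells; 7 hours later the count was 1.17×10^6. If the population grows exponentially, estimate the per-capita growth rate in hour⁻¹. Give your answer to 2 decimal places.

0.49 per hour

From N(t) = N₀·e^(rt): e^(r·7) = 1.17×10^6/38500 = 30.39.
r·7 = ln(30.39) = 3.4141, so r = 3.4141/7 = 0.48773.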